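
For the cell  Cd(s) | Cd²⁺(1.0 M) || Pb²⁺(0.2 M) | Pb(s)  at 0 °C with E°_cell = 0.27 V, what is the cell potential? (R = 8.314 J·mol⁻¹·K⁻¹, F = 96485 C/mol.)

0.251 V

Balancing electrons gives n = 2; the reaction quotient is Q = [Cd²⁺]/[Pb²⁺] = 5.00.
E = E° − (RT/nF) ln Q = 0.27 − (8.314×273)/(2×96485) × (1.609) = 0.270 − 0.019 = 0.251 V.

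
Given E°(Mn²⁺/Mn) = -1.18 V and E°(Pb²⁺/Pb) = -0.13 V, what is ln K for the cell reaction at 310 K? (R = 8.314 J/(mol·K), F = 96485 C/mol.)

E°_cell = -0.13 − (-1.18) = 1.05 V, with n = 2 electrons transferred.
At equilibrium E = 0, so the Nernst equation gives ln K = nFE°/RT = (2)(96485)(1.05)/((8.314)(310)) = 78.62.

ln K = 78.6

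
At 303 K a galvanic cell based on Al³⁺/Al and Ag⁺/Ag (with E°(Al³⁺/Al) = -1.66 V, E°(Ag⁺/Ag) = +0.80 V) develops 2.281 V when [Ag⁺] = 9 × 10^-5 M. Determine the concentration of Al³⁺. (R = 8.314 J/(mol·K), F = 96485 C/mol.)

6.2 × 10^-4 M

From the Nernst equation, ln Q = nF(E° − E)/RT = 3×96485×(2.46 − 2.281)/(8.314×303) = 20.567, so Q = 8.56 × 10^8.
With Q = [Al³⁺]/[Ag⁺]^3 and the known concentrations, [Al³⁺] in the numerator gives [Al³⁺] = 6.2 × 10^-4 M.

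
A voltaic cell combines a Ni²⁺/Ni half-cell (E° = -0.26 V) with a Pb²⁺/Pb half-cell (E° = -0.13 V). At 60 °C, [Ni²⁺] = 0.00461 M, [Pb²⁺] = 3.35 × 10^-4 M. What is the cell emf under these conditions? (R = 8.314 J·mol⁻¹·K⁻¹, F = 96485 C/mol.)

0.092 V

The Pb²⁺/Pb couple has the higher reduction potential and acts as the cathode, so E°_cell = -0.13 − (-0.26) = 0.13 V.
Balancing electrons gives n = 2; the reaction quotient is Q = [Ni²⁺]/[Pb²⁺] = 13.8.
E = E° − (RT/nF) ln Q = 0.13 − (8.314×333)/(2×96485) × (2.622) = 0.130 − 0.038 = 0.092 V.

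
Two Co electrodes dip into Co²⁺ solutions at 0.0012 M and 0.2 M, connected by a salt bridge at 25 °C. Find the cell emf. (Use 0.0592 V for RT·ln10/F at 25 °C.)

Both half-cells are Co²⁺/Co, so E°_cell = 0. The concentrated side is the cathode; the cell reaction moves Co²⁺ from high to low concentration with n = 2.
Q = [Co²⁺]_dilute/[Co²⁺]_conc = 0.0012/0.2 = 0.00600.
E = 0 − (0.0592/2) log Q = −(0.0592/2)(-2.222) = 0.0658 V.

0.066 V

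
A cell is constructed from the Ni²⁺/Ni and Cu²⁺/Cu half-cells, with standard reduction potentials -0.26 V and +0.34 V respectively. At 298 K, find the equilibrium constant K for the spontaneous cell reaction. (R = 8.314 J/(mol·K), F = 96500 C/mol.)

E°_cell = +0.34 − (-0.26) = 0.60 V, with n = 2 electrons transferred.
At equilibrium E = 0, so the Nernst equation gives ln K = nFE°/RT = (2)(96500)(0.60)/((8.314)(298)) = 46.74.
K = e^46.74 = 2 × 10^20.

2 × 10^20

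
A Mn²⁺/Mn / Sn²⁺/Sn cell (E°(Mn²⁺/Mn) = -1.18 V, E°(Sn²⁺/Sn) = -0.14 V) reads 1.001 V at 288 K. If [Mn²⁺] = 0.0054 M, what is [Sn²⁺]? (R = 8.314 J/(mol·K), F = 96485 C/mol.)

2.3 × 10^-4 M

From the Nernst equation, ln Q = nF(E° − E)/RT = 2×96485×(1.04 − 1.001)/(8.314×288) = 3.143, so Q = 23.2.
With Q = [Mn²⁺]/[Sn²⁺] and the known concentrations, [Sn²⁺] in the denominator gives [Sn²⁺] = 2.3 × 10^-4 M.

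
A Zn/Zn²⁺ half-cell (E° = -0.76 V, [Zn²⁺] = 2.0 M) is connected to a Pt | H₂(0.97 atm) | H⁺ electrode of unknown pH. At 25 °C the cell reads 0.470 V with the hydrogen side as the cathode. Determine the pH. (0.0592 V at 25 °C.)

pH = 4.75

E°_cell = 0.76 V and n = 2.
log Q = n(E° − E)/0.0592 = 2×(0.76 − 0.470)/0.0592 = 9.797.
With Q = [Zn²⁺]·P(H₂) / [H⁺]^2, solving for [H⁺] gives log[H⁺] = -4.755, so pH = 4.75.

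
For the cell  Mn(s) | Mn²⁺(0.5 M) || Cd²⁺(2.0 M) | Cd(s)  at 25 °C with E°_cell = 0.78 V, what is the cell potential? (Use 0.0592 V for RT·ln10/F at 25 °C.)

Balancing electrons gives n = 2; the reaction quotient is Q = [Mn²⁺]/[Cd²⁺] = 0.250.
At 25 °C, E = E° − (0.0592/n) log Q = 0.78 − (0.0592/2)(-0.602) = 0.780 + 0.018 = 0.798 V.

0.798 V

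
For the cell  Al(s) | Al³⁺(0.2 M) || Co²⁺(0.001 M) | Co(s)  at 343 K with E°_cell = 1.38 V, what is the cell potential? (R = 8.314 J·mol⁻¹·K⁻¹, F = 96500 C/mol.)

1.29 V

Balancing electrons gives n = 6; the reaction quotient is Q = [Al³⁺]^2/[Co²⁺]^3 = 4 × 10^7.
E = E° − (RT/nF) ln Q = 1.38 − (8.314×343)/(6×96500) × (17.504) = 1.380 − 0.086 = 1.294 V.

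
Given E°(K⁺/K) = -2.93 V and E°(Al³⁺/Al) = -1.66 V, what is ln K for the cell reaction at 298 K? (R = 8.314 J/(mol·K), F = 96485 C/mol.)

E°_cell = -1.66 − (-2.93) = 1.27 V, with n = 3 electrons transferred.
At equilibrium E = 0, so the Nernst equation gives ln K = nFE°/RT = (3)(96485)(1.27)/((8.314)(298)) = 148.37.

ln K = 148.4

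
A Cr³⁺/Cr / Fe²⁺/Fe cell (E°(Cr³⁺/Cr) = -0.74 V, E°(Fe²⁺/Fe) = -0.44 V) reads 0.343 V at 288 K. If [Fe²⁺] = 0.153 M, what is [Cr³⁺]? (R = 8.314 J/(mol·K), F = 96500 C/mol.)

3.3 × 10^-4 M

From the Nernst equation, ln Q = nF(E° − E)/RT = 6×96500×(0.30 − 0.343)/(8.314×288) = -10.398, so Q = 3.05 × 10^-5.
With Q = [Cr³⁺]^2/[Fe²⁺]^3 and the known concentrations, [Cr³⁺]^2 in the numerator gives [Cr³⁺] = 3.3 × 10^-4 M.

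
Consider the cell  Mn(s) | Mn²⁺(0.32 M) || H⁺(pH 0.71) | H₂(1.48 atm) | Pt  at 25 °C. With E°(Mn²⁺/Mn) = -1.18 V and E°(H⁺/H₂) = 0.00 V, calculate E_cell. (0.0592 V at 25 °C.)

The hydrogen couple is the cathode, so E°_cell = 1.18 V; n = 2.
[H⁺] = 10^(−0.71) = 0.19 M, and Q = [Mn²⁺]·P(H₂) / [H⁺]^2 = 12.5.
E = E° − (0.0592/2) log Q = 1.18 − (0.0592/2)(1.095) = 1.148 V.

1.15 V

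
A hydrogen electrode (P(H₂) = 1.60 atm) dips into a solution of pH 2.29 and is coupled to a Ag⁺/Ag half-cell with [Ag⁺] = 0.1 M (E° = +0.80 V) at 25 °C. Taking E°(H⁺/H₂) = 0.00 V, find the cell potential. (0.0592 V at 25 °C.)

0.88 V

The Ag⁺/Ag couple is the cathode, so E°_cell = 0.80 V; n = 2.
[H⁺] = 10^(−2.29) = 0.0051 M, and Q = [H⁺]^2 / ([Ag⁺]^2·P(H₂)) = 0.00164.
E = E° − (0.0592/2) log Q = 0.80 − (0.0592/2)(-2.784) = 0.882 V.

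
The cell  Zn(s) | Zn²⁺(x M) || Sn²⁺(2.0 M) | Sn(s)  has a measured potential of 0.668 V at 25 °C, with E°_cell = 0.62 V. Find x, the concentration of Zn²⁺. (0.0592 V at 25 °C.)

From the Nernst equation, log Q = n(E° − E)/0.0592 = 2(0.62 − 0.668)/0.0592 = -1.622, so Q = 0.0239.
With Q = [Zn²⁺]/[Sn²⁺] and the known concentrations, [Zn²⁺] in the numerator gives [Zn²⁺] = 0.048 M.

0.048 M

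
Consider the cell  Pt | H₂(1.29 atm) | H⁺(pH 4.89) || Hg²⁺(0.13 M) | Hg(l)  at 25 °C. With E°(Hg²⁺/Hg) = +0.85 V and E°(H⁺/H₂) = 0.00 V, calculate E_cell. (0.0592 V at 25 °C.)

1.12 V

The Hg²⁺/Hg couple is the cathode, so E°_cell = 0.85 V; n = 2.
[H⁺] = 10^(−4.89) = 1.3 × 10^-5 M, and Q = [H⁺]^2 / ([Hg²⁺]·P(H₂)) = 9.9 × 10^-10.
E = E° − (0.0592/2) log Q = 0.85 − (0.0592/2)(-9.005) = 1.117 V.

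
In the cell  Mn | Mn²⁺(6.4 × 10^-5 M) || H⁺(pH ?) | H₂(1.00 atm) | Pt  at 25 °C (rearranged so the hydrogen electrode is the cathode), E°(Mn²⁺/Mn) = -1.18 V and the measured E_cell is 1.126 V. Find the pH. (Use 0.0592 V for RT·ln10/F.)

E°_cell = 1.18 V and n = 2.
log Q = n(E° − E)/0.0592 = 2×(1.18 − 1.126)/0.0592 = 1.824.
With Q = [Mn²⁺]·P(H₂) / [H⁺]^2, solving for [H⁺] gives log[H⁺] = -3.009, so pH = 3.01.

pH = 3.01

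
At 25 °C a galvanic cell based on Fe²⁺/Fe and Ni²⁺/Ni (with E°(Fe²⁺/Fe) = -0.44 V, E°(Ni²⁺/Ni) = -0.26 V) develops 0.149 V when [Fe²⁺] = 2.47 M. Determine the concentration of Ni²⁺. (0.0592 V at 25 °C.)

From the Nernst equation, log Q = n(E° − E)/0.0592 = 2(0.18 − 0.149)/0.0592 = 1.047, so Q = 11.2.
With Q = [Fe²⁺]/[Ni²⁺] and the known concentrations, [Ni²⁺] in the denominator gives [Ni²⁺] = 0.22 M.

0.22 M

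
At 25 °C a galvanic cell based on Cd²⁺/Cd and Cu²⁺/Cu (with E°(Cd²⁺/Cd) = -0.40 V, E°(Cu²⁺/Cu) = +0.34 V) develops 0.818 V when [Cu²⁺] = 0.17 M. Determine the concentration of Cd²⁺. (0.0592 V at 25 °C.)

From the Nernst equation, log Q = n(E° − E)/0.0592 = 2(0.74 − 0.818)/0.0592 = -2.635, so Q = 0.00232.
With Q = [Cd²⁺]/[Cu²⁺] and the known concentrations, [Cd²⁺] in the numerator gives [Cd²⁺] = 3.9 × 10^-4 M.

3.9 × 10^-4 M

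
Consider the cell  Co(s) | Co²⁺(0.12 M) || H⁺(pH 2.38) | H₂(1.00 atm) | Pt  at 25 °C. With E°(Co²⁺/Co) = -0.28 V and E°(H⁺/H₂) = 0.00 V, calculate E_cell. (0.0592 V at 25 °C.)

The hydrogen couple is the cathode, so E°_cell = 0.28 V; n = 2.
[H⁺] = 10^(−2.38) = 0.0042 M, and Q = [Co²⁺]·P(H₂) / [H⁺]^2 = 6910.
E = E° − (0.0592/2) log Q = 0.28 − (0.0592/2)(3.839) = 0.166 V.

0.17 V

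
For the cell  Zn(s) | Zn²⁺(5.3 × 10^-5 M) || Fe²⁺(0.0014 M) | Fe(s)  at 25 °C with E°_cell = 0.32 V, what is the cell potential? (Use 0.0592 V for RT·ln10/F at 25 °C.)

0.362 V

Balancing electrons gives n = 2; the reaction quotient is Q = [Zn²⁺]/[Fe²⁺] = 0.0379.
At 25 °C, E = E° − (0.0592/n) log Q = 0.32 − (0.0592/2)(-1.422) = 0.320 + 0.042 = 0.362 V.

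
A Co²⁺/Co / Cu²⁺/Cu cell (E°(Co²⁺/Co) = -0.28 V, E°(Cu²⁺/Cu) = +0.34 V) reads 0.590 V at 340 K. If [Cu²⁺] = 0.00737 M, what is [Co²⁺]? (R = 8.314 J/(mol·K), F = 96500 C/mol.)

0.057 M

From the Nernst equation, ln Q = nF(E° − E)/RT = 2×96500×(0.62 − 0.590)/(8.314×340) = 2.048, so Q = 7.75.
With Q = [Co²⁺]/[Cu²⁺] and the known concentrations, [Co²⁺] in the numerator gives [Co²⁺] = 0.057 M.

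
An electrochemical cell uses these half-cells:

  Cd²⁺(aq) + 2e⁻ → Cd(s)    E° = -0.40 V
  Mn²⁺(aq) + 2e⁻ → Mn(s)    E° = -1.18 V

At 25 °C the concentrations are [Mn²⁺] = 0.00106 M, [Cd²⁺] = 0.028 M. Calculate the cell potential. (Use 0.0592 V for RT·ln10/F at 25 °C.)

0.822 V

The Cd²⁺/Cd couple has the higher reduction potential and acts as the cathode, so E°_cell = -0.40 − (-1.18) = 0.78 V.
Balancing electrons gives n = 2; the reaction quotient is Q = [Mn²⁺]/[Cd²⁺] = 0.0379.
At 25 °C, E = E° − (0.0592/n) log Q = 0.78 − (0.0592/2)(-1.422) = 0.780 + 0.042 = 0.822 V.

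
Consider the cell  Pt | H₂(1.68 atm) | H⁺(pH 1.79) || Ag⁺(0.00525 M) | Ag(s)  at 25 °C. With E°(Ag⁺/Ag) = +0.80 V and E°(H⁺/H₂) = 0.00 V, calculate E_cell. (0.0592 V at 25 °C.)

The Ag⁺/Ag couple is the cathode, so E°_cell = 0.80 V; n = 2.
[H⁺] = 10^(−1.79) = 0.016 M, and Q = [H⁺]^2 / ([Ag⁺]^2·P(H₂)) = 5.68.
E = E° − (0.0592/2) log Q = 0.80 − (0.0592/2)(0.754) = 0.778 V.

0.78 V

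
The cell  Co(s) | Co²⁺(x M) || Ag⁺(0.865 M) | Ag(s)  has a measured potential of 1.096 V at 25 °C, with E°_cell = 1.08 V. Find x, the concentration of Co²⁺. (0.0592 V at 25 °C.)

From the Nernst equation, log Q = n(E° − E)/0.0592 = 2(1.08 − 1.096)/0.0592 = -0.541, so Q = 0.288.
With Q = [Co²⁺]/[Ag⁺]^2 and the known concentrations, [Co²⁺] in the numerator gives [Co²⁺] = 0.22 M.

0.22 M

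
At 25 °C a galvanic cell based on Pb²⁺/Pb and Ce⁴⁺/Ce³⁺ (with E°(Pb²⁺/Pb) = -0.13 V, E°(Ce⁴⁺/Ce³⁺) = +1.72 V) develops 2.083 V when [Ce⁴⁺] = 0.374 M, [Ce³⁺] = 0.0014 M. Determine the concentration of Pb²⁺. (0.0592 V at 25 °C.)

9.6 × 10^-4 M

From the Nernst equation, log Q = n(E° − E)/0.0592 = 2(1.85 − 2.083)/0.0592 = -7.872, so Q = 1.34 × 10^-8.
With Q = [Pb²⁺]·[Ce³⁺]^2/[Ce⁴⁺]^2 and the known concentrations, [Pb²⁺] in the numerator gives [Pb²⁺] = 9.6 × 10^-4 M.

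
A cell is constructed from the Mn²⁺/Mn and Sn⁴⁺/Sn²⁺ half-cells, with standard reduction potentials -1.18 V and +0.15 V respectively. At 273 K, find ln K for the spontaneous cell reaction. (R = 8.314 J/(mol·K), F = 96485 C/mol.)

ln K = 113.1

E°_cell = +0.15 − (-1.18) = 1.33 V, with n = 2 electrons transferred.
At equilibrium E = 0, so the Nernst equation gives ln K = nFE°/RT = (2)(96485)(1.33)/((8.314)(273)) = 113.08.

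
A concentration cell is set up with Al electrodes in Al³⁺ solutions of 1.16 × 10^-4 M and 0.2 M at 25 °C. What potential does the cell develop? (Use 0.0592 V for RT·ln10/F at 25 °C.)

0.064 V

Both half-cells are Al³⁺/Al, so E°_cell = 0. The concentrated side is the cathode; the cell reaction moves Al³⁺ from high to low concentration with n = 3.
Q = [Al³⁺]_dilute/[Al³⁺]_conc = 1.16 × 10^-4/0.2 = 5.8 × 10^-4.
E = 0 − (0.0592/3) log Q = −(0.0592/3)(-3.237) = 0.0639 V.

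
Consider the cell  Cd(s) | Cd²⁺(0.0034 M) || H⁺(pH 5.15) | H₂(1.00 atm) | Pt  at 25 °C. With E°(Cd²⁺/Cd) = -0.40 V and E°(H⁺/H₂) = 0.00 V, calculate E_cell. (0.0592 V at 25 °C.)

0.17 V

The hydrogen couple is the cathode, so E°_cell = 0.40 V; n = 2.
[H⁺] = 10^(−5.15) = 7.1 × 10^-6 M, and Q = [Cd²⁺]·P(H₂) / [H⁺]^2 = 6.78 × 10^7.
E = E° − (0.0592/2) log Q = 0.40 − (0.0592/2)(7.831) = 0.168 V.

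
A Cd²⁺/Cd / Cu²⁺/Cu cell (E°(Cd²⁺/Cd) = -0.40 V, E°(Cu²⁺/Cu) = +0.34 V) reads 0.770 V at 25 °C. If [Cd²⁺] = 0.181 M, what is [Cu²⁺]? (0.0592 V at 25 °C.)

1.9 M

From the Nernst equation, log Q = n(E° − E)/0.0592 = 2(0.74 − 0.770)/0.0592 = -1.014, so Q = 0.0969.
With Q = [Cd²⁺]/[Cu²⁺] and the known concentrations, [Cu²⁺] in the denominator gives [Cu²⁺] = 1.9 M.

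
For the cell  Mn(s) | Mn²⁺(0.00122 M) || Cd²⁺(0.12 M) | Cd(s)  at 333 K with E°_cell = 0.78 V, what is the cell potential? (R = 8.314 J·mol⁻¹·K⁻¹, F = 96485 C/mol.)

0.846 V

Balancing electrons gives n = 2; the reaction quotient is Q = [Mn²⁺]/[Cd²⁺] = 0.0102.
E = E° − (RT/nF) ln Q = 0.78 − (8.314×333)/(2×96485) × (-4.589) = 0.780 + 0.066 = 0.846 V.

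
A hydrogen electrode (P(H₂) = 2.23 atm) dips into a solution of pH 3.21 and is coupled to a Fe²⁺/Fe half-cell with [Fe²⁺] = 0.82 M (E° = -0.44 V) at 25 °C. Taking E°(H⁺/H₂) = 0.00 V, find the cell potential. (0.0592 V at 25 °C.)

0.24 V

The hydrogen couple is the cathode, so E°_cell = 0.44 V; n = 2.
[H⁺] = 10^(−3.21) = 6.2 × 10^-4 M, and Q = [Fe²⁺]·P(H₂) / [H⁺]^2 = 4.81 × 10^6.
E = E° − (0.0592/2) log Q = 0.44 − (0.0592/2)(6.682) = 0.242 V.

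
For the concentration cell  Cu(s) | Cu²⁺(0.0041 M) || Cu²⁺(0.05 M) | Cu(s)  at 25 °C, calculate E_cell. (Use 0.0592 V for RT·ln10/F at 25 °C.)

0.032 V

Both half-cells are Cu²⁺/Cu, so E°_cell = 0. The concentrated side is the cathode; the cell reaction moves Cu²⁺ from high to low concentration with n = 2.
Q = [Cu²⁺]_dilute/[Cu²⁺]_conc = 0.0041/0.05 = 0.0820.
E = 0 − (0.0592/2) log Q = −(0.0592/2)(-1.086) = 0.0321 V.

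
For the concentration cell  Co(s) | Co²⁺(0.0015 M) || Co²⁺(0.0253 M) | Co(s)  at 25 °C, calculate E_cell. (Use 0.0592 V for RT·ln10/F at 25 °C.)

0.036 V

Both half-cells are Co²⁺/Co, so E°_cell = 0. The concentrated side is the cathode; the cell reaction moves Co²⁺ from high to low concentration with n = 2.
Q = [Co²⁺]_dilute/[Co²⁺]_conc = 0.0015/0.0253 = 0.0593.
E = 0 − (0.0592/2) log Q = −(0.0592/2)(-1.227) = 0.0363 V.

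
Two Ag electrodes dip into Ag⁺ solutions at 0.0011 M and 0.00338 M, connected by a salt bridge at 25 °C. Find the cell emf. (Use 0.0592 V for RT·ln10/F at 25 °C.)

0.029 V

Both half-cells are Ag⁺/Ag, so E°_cell = 0. The concentrated side is the cathode; the cell reaction moves Ag⁺ from high to low concentration with n = 1.
Q = [Ag⁺]_dilute/[Ag⁺]_conc = 0.0011/0.00338 = 0.325.
E = 0 − (0.0592/1) log Q = −(0.0592/1)(-0.488) = 0.0289 V.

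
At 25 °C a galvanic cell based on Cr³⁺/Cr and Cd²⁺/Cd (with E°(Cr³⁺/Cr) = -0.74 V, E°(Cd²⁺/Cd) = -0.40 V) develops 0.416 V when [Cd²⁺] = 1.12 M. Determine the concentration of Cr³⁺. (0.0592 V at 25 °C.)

1.7 × 10^-4 M

From the Nernst equation, log Q = n(E° − E)/0.0592 = 6(0.34 − 0.416)/0.0592 = -7.703, so Q = 1.98 × 10^-8.
With Q = [Cr³⁺]^2/[Cd²⁺]^3 and the known concentrations, [Cr³⁺]^2 in the numerator gives [Cr³⁺] = 1.7 × 10^-4 M.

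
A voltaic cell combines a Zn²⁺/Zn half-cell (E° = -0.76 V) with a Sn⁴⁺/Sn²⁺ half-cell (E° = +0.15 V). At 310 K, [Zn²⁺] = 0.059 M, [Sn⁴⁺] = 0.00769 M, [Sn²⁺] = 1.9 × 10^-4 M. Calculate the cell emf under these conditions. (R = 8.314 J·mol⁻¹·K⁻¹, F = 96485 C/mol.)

0.997 V

The Sn⁴⁺/Sn²⁺ couple has the higher reduction potential and acts as the cathode, so E°_cell = +0.15 − (-0.76) = 0.91 V.
Balancing electrons gives n = 2; the reaction quotient is Q = [Zn²⁺]·[Sn²⁺]/[Sn⁴⁺] = 0.00146.
E = E° − (RT/nF) ln Q = 0.91 − (8.314×310)/(2×96485) × (-6.531) = 0.910 + 0.087 = 0.997 V.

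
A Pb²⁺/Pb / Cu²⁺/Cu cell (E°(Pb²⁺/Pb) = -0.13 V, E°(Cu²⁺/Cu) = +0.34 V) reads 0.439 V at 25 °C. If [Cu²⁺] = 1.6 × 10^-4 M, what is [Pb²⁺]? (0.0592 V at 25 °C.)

0.0018 M

From the Nernst equation, log Q = n(E° − E)/0.0592 = 2(0.47 − 0.439)/0.0592 = 1.047, so Q = 11.2.
With Q = [Pb²⁺]/[Cu²⁺] and the known concentrations, [Pb²⁺] in the numerator gives [Pb²⁺] = 0.0018 M.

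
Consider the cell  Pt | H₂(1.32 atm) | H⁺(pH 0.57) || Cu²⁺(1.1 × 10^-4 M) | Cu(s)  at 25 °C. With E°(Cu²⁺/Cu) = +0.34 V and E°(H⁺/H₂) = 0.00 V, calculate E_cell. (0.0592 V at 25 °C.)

The Cu²⁺/Cu couple is the cathode, so E°_cell = 0.34 V; n = 2.
[H⁺] = 10^(−0.57) = 0.27 M, and Q = [H⁺]^2 / ([Cu²⁺]·P(H₂)) = 499.
E = E° − (0.0592/2) log Q = 0.34 − (0.0592/2)(2.698) = 0.260 V.

0.26 V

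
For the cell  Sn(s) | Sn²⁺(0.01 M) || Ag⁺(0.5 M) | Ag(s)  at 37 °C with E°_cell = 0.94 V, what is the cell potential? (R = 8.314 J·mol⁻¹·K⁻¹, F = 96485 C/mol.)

Balancing electrons gives n = 2; the reaction quotient is Q = [Sn²⁺]/[Ag⁺]^2 = 0.0400.
E = E° − (RT/nF) ln Q = 0.94 − (8.314×310)/(2×96485) × (-3.219) = 0.940 + 0.043 = 0.983 V.

0.983 V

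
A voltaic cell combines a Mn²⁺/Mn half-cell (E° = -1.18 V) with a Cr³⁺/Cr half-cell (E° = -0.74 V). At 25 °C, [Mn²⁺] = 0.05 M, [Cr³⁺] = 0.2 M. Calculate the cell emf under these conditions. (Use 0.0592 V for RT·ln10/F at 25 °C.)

The Cr³⁺/Cr couple has the higher reduction potential and acts as the cathode, so E°_cell = -0.74 − (-1.18) = 0.44 V.
Balancing electrons gives n = 6; the reaction quotient is Q = [Mn²⁺]^3/[Cr³⁺]^2 = 0.00312.
At 25 °C, E = E° − (0.0592/n) log Q = 0.44 − (0.0592/6)(-2.505) = 0.440 + 0.025 = 0.465 V.

0.465 V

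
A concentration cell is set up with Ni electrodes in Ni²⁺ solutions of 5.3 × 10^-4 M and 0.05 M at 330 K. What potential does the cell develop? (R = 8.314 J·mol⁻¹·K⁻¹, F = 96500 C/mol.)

0.065 V

Both half-cells are Ni²⁺/Ni, so E°_cell = 0. The concentrated side is the cathode; the cell reaction moves Ni²⁺ from high to low concentration with n = 2.
Q = [Ni²⁺]_dilute/[Ni²⁺]_conc = 5.3 × 10^-4/0.05 = 0.0106.
E = 0 − (RT/nF) ln Q = −((8.314×330)/(2×96500))(-4.547) = 0.0646 V.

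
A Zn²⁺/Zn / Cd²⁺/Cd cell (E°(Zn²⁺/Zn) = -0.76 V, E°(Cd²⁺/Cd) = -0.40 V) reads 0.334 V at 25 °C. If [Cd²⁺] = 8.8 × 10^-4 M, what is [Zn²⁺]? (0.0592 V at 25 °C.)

0.0067 M

From the Nernst equation, log Q = n(E° − E)/0.0592 = 2(0.36 − 0.334)/0.0592 = 0.878, so Q = 7.56.
With Q = [Zn²⁺]/[Cd²⁺] and the known concentrations, [Zn²⁺] in the numerator gives [Zn²⁺] = 0.0067 M.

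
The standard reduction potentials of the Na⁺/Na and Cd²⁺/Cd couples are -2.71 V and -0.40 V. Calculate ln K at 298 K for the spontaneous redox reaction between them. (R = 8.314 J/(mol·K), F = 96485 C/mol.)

ln K = 179.9

E°_cell = -0.40 − (-2.71) = 2.31 V, with n = 2 electrons transferred.
At equilibrium E = 0, so the Nernst equation gives ln K = nFE°/RT = (2)(96485)(2.31)/((8.314)(298)) = 179.92.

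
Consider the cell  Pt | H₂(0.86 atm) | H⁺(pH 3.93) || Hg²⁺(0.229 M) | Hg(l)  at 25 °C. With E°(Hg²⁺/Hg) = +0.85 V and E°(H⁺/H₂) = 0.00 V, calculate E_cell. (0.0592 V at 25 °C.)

1.06 V

The Hg²⁺/Hg couple is the cathode, so E°_cell = 0.85 V; n = 2.
[H⁺] = 10^(−3.93) = 1.2 × 10^-4 M, and Q = [H⁺]^2 / ([Hg²⁺]·P(H₂)) = 7.01 × 10^-8.
E = E° − (0.0592/2) log Q = 0.85 − (0.0592/2)(-7.154) = 1.062 V.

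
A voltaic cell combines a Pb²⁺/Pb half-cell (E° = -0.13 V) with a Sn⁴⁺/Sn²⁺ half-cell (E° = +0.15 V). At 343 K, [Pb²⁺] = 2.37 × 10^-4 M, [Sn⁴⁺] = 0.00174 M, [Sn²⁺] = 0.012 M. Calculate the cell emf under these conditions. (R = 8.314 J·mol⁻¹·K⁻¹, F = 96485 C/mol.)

The Sn⁴⁺/Sn²⁺ couple has the higher reduction potential and acts as the cathode, so E°_cell = +0.15 − (-0.13) = 0.28 V.
Balancing electrons gives n = 2; the reaction quotient is Q = [Pb²⁺]·[Sn²⁺]/[Sn⁴⁺] = 0.00163.
E = E° − (RT/nF) ln Q = 0.28 − (8.314×343)/(2×96485) × (-6.416) = 0.280 + 0.095 = 0.375 V.

0.375 V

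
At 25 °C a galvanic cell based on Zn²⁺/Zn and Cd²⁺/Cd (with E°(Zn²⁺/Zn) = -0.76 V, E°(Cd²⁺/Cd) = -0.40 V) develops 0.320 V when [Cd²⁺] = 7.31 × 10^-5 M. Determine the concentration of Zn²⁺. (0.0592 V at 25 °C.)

From the Nernst equation, log Q = n(E° − E)/0.0592 = 2(0.36 − 0.320)/0.0592 = 1.351, so Q = 22.5.
With Q = [Zn²⁺]/[Cd²⁺] and the known concentrations, [Zn²⁺] in the numerator gives [Zn²⁺] = 0.0016 M.

0.0016 M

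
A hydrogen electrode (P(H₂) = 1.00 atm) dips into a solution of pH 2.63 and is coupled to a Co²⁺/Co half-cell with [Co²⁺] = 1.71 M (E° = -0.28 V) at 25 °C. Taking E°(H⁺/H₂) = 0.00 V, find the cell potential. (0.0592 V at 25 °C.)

The hydrogen couple is the cathode, so E°_cell = 0.28 V; n = 2.
[H⁺] = 10^(−2.63) = 0.0023 M, and Q = [Co²⁺]·P(H₂) / [H⁺]^2 = 3.11 × 10^5.
E = E° − (0.0592/2) log Q = 0.28 − (0.0592/2)(5.493) = 0.117 V.

0.12 V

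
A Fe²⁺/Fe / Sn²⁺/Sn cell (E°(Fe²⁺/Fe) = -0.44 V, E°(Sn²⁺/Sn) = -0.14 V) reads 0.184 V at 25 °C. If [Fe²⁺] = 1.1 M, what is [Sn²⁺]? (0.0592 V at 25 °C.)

From the Nernst equation, log Q = n(E° − E)/0.0592 = 2(0.30 − 0.184)/0.0592 = 3.919, so Q = 8300.
With Q = [Fe²⁺]/[Sn²⁺] and the known concentrations, [Sn²⁺] in the denominator gives [Sn²⁺] = 1.3 × 10^-4 M.

1.3 × 10^-4 M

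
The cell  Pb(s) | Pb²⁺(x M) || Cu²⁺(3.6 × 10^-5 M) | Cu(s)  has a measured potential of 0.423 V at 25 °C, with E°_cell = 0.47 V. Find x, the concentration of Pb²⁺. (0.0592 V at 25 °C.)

0.0014 M

From the Nernst equation, log Q = n(E° − E)/0.0592 = 2(0.47 − 0.423)/0.0592 = 1.588, so Q = 38.7.
With Q = [Pb²⁺]/[Cu²⁺] and the known concentrations, [Pb²⁺] in the numerator gives [Pb²⁺] = 0.0014 M.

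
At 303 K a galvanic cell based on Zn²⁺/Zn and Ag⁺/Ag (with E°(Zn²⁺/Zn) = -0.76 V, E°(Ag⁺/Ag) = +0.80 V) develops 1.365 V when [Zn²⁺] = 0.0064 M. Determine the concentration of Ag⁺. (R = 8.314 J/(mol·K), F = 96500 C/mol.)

4.6 × 10^-5 M

From the Nernst equation, ln Q = nF(E° − E)/RT = 2×96500×(1.56 − 1.365)/(8.314×303) = 14.940, so Q = 3.08 × 10^6.
With Q = [Zn²⁺]/[Ag⁺]^2 and the known concentrations, [Ag⁺]^2 in the denominator gives [Ag⁺] = 4.6 × 10^-5 M.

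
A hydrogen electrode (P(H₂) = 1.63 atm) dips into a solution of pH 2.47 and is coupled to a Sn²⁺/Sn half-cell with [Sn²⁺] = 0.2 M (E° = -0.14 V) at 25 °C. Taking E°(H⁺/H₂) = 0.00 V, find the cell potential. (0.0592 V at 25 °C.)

The hydrogen couple is the cathode, so E°_cell = 0.14 V; n = 2.
[H⁺] = 10^(−2.47) = 0.0034 M, and Q = [Sn²⁺]·P(H₂) / [H⁺]^2 = 2.84 × 10^4.
E = E° − (0.0592/2) log Q = 0.14 − (0.0592/2)(4.453) = 0.008 V.

0.008 V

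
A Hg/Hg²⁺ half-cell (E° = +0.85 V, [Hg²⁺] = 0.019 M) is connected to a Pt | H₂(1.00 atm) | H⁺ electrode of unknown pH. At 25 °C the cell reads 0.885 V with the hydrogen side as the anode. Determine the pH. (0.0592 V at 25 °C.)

pH = 1.45

E°_cell = 0.85 V and n = 2.
log Q = n(E° − E)/0.0592 = 2×(0.85 − 0.885)/0.0592 = -1.182.
With Q = [H⁺]^2 / ([Hg²⁺]·P(H₂)), solving for [H⁺] gives log[H⁺] = -1.452, so pH = 1.45.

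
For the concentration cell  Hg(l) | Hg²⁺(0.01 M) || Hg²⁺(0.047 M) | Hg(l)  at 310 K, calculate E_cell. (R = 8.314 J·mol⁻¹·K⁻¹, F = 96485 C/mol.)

Both half-cells are Hg²⁺/Hg, so E°_cell = 0. The concentrated side is the cathode; the cell reaction moves Hg²⁺ from high to low concentration with n = 2.
Q = [Hg²⁺]_dilute/[Hg²⁺]_conc = 0.01/0.047 = 0.213.
E = 0 − (RT/nF) ln Q = −((8.314×310)/(2×96485))(-1.548) = 0.0207 V.

0.021 V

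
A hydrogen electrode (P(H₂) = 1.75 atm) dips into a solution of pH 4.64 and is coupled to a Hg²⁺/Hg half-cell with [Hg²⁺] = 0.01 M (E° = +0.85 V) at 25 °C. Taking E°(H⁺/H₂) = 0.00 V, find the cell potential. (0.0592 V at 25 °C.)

1.07 V

The Hg²⁺/Hg couple is the cathode, so E°_cell = 0.85 V; n = 2.
[H⁺] = 10^(−4.64) = 2.3 × 10^-5 M, and Q = [H⁺]^2 / ([Hg²⁺]·P(H₂)) = 3 × 10^-8.
E = E° − (0.0592/2) log Q = 0.85 − (0.0592/2)(-7.523) = 1.073 V.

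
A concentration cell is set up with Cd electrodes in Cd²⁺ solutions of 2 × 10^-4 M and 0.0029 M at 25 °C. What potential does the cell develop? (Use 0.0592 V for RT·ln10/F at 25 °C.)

0.034 V

Both half-cells are Cd²⁺/Cd, so E°_cell = 0. The concentrated side is the cathode; the cell reaction moves Cd²⁺ from high to low concentration with n = 2.
Q = [Cd²⁺]_dilute/[Cd²⁺]_conc = 2 × 10^-4/0.0029 = 0.0690.
E = 0 − (0.0592/2) log Q = −(0.0592/2)(-1.161) = 0.0344 V.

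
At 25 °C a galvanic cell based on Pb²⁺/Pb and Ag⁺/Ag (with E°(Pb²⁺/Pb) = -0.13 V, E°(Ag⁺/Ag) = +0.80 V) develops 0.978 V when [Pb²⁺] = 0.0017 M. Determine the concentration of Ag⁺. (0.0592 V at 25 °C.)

From the Nernst equation, log Q = n(E° − E)/0.0592 = 2(0.93 − 0.978)/0.0592 = -1.622, so Q = 0.0239.
With Q = [Pb²⁺]/[Ag⁺]^2 and the known concentrations, [Ag⁺]^2 in the denominator gives [Ag⁺] = 0.27 M.

0.27 M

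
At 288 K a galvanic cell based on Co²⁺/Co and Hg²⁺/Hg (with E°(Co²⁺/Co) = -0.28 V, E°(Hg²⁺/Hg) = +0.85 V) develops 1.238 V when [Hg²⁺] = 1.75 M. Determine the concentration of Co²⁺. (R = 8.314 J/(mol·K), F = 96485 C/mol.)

2.9 × 10^-4 M

From the Nernst equation, ln Q = nF(E° − E)/RT = 2×96485×(1.13 − 1.238)/(8.314×288) = -8.704, so Q = 1.66 × 10^-4.
With Q = [Co²⁺]/[Hg²⁺] and the known concentrations, [Co²⁺] in the numerator gives [Co²⁺] = 2.9 × 10^-4 M.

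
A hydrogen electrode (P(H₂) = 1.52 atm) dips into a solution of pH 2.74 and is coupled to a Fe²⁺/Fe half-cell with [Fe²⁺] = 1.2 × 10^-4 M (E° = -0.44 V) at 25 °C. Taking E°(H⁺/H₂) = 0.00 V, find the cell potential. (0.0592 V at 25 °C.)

The hydrogen couple is the cathode, so E°_cell = 0.44 V; n = 2.
[H⁺] = 10^(−2.74) = 0.0018 M, and Q = [Fe²⁺]·P(H₂) / [H⁺]^2 = 55.1.
E = E° − (0.0592/2) log Q = 0.44 − (0.0592/2)(1.741) = 0.388 V.

0.39 V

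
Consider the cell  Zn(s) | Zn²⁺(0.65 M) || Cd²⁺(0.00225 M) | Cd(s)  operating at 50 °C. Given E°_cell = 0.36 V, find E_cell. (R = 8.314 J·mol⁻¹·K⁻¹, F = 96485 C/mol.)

Balancing electrons gives n = 2; the reaction quotient is Q = [Zn²⁺]/[Cd²⁺] = 289.
E = E° − (RT/nF) ln Q = 0.36 − (8.314×323)/(2×96485) × (5.666) = 0.360 − 0.079 = 0.281 V.

0.281 V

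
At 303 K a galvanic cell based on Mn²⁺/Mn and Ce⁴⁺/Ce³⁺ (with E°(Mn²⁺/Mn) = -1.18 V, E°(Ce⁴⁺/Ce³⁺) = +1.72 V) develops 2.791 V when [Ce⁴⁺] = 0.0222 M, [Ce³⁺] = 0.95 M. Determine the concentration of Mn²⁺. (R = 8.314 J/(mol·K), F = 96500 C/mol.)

2.3 M

From the Nernst equation, ln Q = nF(E° − E)/RT = 2×96500×(2.90 − 2.791)/(8.314×303) = 8.351, so Q = 4230.
With Q = [Mn²⁺]·[Ce³⁺]^2/[Ce⁴⁺]^2 and the known concentrations, [Mn²⁺] in the numerator gives [Mn²⁺] = 2.3 M.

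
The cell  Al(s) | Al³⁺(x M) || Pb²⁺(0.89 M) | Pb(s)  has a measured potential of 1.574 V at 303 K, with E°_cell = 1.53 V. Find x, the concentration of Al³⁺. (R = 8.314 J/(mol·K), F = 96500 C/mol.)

From the Nernst equation, ln Q = nF(E° − E)/RT = 6×96500×(1.53 − 1.574)/(8.314×303) = -10.113, so Q = 4.06 × 10^-5.
With Q = [Al³⁺]^2/[Pb²⁺]^3 and the known concentrations, [Al³⁺]^2 in the numerator gives [Al³⁺] = 0.0053 M.

0.0053 M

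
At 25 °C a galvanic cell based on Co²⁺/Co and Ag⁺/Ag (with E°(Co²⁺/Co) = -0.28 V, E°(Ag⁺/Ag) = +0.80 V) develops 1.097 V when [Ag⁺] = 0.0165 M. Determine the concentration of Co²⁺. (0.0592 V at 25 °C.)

From the Nernst equation, log Q = n(E° − E)/0.0592 = 2(1.08 − 1.097)/0.0592 = -0.574, so Q = 0.266.
With Q = [Co²⁺]/[Ag⁺]^2 and the known concentrations, [Co²⁺] in the numerator gives [Co²⁺] = 7.3 × 10^-5 M.

7.3 × 10^-5 M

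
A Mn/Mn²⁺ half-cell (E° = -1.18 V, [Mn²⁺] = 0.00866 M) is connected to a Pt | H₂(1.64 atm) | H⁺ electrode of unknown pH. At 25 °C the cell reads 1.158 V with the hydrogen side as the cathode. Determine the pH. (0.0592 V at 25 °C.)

pH = 1.30

E°_cell = 1.18 V and n = 2.
log Q = n(E° − E)/0.0592 = 2×(1.18 − 1.158)/0.0592 = 0.743.
With Q = [Mn²⁺]·P(H₂) / [H⁺]^2, solving for [H⁺] gives log[H⁺] = -1.295, so pH = 1.30.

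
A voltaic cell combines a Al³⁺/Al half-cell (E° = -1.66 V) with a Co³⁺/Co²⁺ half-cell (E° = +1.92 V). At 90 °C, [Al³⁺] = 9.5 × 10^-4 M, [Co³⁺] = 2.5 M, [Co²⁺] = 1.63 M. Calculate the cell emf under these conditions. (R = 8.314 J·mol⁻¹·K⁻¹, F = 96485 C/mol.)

3.67 V

The Co³⁺/Co²⁺ couple has the higher reduction potential and acts as the cathode, so E°_cell = +1.92 − (-1.66) = 3.58 V.
Balancing electrons gives n = 3; the reaction quotient is Q = [Al³⁺]·[Co²⁺]^3/[Co³⁺]^3 = 2.63 × 10^-4.
E = E° − (RT/nF) ln Q = 3.58 − (8.314×363)/(3×96485) × (-8.242) = 3.580 + 0.086 = 3.666 V.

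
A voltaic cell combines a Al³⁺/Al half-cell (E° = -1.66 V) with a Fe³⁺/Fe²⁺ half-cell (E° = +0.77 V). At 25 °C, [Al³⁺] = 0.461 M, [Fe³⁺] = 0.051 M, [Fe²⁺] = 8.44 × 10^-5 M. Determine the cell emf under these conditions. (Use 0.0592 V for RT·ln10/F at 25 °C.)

2.60 V

The Fe³⁺/Fe²⁺ couple has the higher reduction potential and acts as the cathode, so E°_cell = +0.77 − (-1.66) = 2.43 V.
Balancing electrons gives n = 3; the reaction quotient is Q = [Al³⁺]·[Fe²⁺]^3/[Fe³⁺]^3 = 2.09 × 10^-9.
At 25 °C, E = E° − (0.0592/n) log Q = 2.43 − (0.0592/3)(-8.680) = 2.430 + 0.171 = 2.601 V.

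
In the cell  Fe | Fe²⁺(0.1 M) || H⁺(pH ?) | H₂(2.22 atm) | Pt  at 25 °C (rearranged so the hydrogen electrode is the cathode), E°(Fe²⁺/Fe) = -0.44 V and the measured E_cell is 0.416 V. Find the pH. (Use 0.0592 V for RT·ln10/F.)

E°_cell = 0.44 V and n = 2.
log Q = n(E° − E)/0.0592 = 2×(0.44 − 0.416)/0.0592 = 0.811.
With Q = [Fe²⁺]·P(H₂) / [H⁺]^2, solving for [H⁺] gives log[H⁺] = -0.732, so pH = 0.73.

pH = 0.73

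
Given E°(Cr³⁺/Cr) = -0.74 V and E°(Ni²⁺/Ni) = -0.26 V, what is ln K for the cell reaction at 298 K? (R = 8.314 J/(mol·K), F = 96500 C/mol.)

ln K = 112.2

E°_cell = -0.26 − (-0.74) = 0.48 V, with n = 6 electrons transferred.
At equilibrium E = 0, so the Nernst equation gives ln K = nFE°/RT = (6)(96500)(0.48)/((8.314)(298)) = 112.17.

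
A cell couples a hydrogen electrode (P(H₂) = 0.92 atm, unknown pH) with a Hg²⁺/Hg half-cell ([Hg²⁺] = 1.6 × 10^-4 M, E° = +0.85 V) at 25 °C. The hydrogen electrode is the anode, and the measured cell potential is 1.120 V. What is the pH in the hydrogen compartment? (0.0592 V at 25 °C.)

pH = 6.48

E°_cell = 0.85 V and n = 2.
log Q = n(E° − E)/0.0592 = 2×(0.85 − 1.120)/0.0592 = -9.122.
With Q = [H⁺]^2 / ([Hg²⁺]·P(H₂)), solving for [H⁺] gives log[H⁺] = -6.477, so pH = 6.48.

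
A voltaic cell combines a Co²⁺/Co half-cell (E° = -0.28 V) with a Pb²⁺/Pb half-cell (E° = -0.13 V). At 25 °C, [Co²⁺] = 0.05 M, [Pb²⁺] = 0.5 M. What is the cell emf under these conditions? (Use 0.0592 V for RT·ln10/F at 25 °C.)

The Pb²⁺/Pb couple has the higher reduction potential and acts as the cathode, so E°_cell = -0.13 − (-0.28) = 0.15 V.
Balancing electrons gives n = 2; the reaction quotient is Q = [Co²⁺]/[Pb²⁺] = 0.100.
At 25 °C, E = E° − (0.0592/n) log Q = 0.15 − (0.0592/2)(-1.000) = 0.150 + 0.030 = 0.180 V.

0.180 V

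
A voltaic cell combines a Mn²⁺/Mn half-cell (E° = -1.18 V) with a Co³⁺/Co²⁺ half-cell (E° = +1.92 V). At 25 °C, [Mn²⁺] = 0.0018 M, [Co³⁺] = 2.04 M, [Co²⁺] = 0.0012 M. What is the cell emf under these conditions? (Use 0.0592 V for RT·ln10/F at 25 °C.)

3.37 V

The Co³⁺/Co²⁺ couple has the higher reduction potential and acts as the cathode, so E°_cell = +1.92 − (-1.18) = 3.10 V.
Balancing electrons gives n = 2; the reaction quotient is Q = [Mn²⁺]·[Co²⁺]^2/[Co³⁺]^2 = 6.23 × 10^-10.
At 25 °C, E = E° − (0.0592/n) log Q = 3.10 − (0.0592/2)(-9.206) = 3.100 + 0.272 = 3.372 V.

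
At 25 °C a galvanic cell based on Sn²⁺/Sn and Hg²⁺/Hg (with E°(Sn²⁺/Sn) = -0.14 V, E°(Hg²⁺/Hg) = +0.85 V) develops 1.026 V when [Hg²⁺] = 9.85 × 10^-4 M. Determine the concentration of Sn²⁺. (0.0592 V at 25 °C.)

6 × 10^-5 M

From the Nernst equation, log Q = n(E° − E)/0.0592 = 2(0.99 − 1.026)/0.0592 = -1.216, so Q = 0.0608.
With Q = [Sn²⁺]/[Hg²⁺] and the known concentrations, [Sn²⁺] in the numerator gives [Sn²⁺] = 6 × 10^-5 M.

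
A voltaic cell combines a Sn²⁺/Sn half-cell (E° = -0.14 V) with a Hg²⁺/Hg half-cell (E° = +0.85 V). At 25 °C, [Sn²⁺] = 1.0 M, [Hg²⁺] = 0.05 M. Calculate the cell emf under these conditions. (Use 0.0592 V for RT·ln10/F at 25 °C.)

0.951 V

The Hg²⁺/Hg couple has the higher reduction potential and acts as the cathode, so E°_cell = +0.85 − (-0.14) = 0.99 V.
Balancing electrons gives n = 2; the reaction quotient is Q = [Sn²⁺]/[Hg²⁺] = 20.0.
At 25 °C, E = E° − (0.0592/n) log Q = 0.99 − (0.0592/2)(1.301) = 0.990 − 0.039 = 0.951 V.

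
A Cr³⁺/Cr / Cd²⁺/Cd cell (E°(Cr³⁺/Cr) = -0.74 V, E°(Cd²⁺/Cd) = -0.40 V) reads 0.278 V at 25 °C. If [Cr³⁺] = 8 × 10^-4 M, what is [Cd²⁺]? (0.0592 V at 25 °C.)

From the Nernst equation, log Q = n(E° − E)/0.0592 = 6(0.34 − 0.278)/0.0592 = 6.284, so Q = 1.92 × 10^6.
With Q = [Cr³⁺]^2/[Cd²⁺]^3 and the known concentrations, [Cd²⁺]^3 in the denominator gives [Cd²⁺] = 6.9 × 10^-5 M.

6.9 × 10^-5 M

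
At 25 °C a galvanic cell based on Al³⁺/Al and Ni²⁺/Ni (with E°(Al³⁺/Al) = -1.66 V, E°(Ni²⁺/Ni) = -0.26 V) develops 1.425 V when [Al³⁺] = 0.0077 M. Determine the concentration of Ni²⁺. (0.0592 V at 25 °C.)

0.27 M

From the Nernst equation, log Q = n(E° − E)/0.0592 = 6(1.40 − 1.425)/0.0592 = -2.534, so Q = 0.00293.
With Q = [Al³⁺]^2/[Ni²⁺]^3 and the known concentrations, [Ni²⁺]^3 in the denominator gives [Ni²⁺] = 0.27 M.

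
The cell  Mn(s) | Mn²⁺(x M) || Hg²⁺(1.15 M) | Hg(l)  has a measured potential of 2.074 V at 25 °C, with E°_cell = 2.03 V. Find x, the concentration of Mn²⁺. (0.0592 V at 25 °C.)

0.038 M

From the Nernst equation, log Q = n(E° − E)/0.0592 = 2(2.03 − 2.074)/0.0592 = -1.486, so Q = 0.0326.
With Q = [Mn²⁺]/[Hg²⁺] and the known concentrations, [Mn²⁺] in the numerator gives [Mn²⁺] = 0.038 M.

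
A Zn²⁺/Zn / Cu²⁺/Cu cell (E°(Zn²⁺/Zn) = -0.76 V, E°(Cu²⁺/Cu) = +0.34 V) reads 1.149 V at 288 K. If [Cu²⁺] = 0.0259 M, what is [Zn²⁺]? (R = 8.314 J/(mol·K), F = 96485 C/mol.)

From the Nernst equation, ln Q = nF(E° − E)/RT = 2×96485×(1.10 − 1.149)/(8.314×288) = -3.949, so Q = 0.0193.
With Q = [Zn²⁺]/[Cu²⁺] and the known concentrations, [Zn²⁺] in the numerator gives [Zn²⁺] = 5 × 10^-4 M.

5 × 10^-4 M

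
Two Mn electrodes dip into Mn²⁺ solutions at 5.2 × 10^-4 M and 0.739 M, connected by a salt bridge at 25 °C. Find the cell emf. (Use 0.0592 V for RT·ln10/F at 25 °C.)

Both half-cells are Mn²⁺/Mn, so E°_cell = 0. The concentrated side is the cathode; the cell reaction moves Mn²⁺ from high to low concentration with n = 2.
Q = [Mn²⁺]_dilute/[Mn²⁺]_conc = 5.2 × 10^-4/0.739 = 7.04 × 10^-4.
E = 0 − (0.0592/2) log Q = −(0.0592/2)(-3.153) = 0.0933 V.

0.093 V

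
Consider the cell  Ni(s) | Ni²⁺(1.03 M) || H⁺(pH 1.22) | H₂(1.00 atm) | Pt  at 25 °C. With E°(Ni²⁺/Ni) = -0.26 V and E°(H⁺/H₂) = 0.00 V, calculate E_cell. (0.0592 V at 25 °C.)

The hydrogen couple is the cathode, so E°_cell = 0.26 V; n = 2.
[H⁺] = 10^(−1.22) = 0.060 M, and Q = [Ni²⁺]·P(H₂) / [H⁺]^2 = 284.
E = E° − (0.0592/2) log Q = 0.26 − (0.0592/2)(2.453) = 0.187 V.

0.19 V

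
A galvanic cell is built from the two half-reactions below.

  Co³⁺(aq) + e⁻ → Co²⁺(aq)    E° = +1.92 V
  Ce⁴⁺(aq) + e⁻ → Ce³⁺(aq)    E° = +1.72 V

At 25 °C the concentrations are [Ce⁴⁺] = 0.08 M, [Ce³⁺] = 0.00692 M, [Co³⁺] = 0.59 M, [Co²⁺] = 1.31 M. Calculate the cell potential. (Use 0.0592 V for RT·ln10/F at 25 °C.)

The Co³⁺/Co²⁺ couple has the higher reduction potential and acts as the cathode, so E°_cell = +1.92 − (+1.72) = 0.20 V.
Balancing electrons gives n = 1; the reaction quotient is Q = [Ce⁴⁺]·[Co²⁺]/([Ce³⁺]·[Co³⁺]) = 25.7.
At 25 °C, E = E° − (0.0592/n) log Q = 0.20 − (0.0592/1)(1.409) = 0.200 − 0.083 = 0.117 V.

0.117 V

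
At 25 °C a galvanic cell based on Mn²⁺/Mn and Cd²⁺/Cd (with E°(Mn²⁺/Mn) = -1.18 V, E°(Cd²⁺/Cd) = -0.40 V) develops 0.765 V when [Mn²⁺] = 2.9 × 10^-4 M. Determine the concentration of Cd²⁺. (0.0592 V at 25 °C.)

9 × 10^-5 M

From the Nernst equation, log Q = n(E° − E)/0.0592 = 2(0.78 − 0.765)/0.0592 = 0.507, so Q = 3.21.
With Q = [Mn²⁺]/[Cd²⁺] and the known concentrations, [Cd²⁺] in the denominator gives [Cd²⁺] = 9 × 10^-5 M.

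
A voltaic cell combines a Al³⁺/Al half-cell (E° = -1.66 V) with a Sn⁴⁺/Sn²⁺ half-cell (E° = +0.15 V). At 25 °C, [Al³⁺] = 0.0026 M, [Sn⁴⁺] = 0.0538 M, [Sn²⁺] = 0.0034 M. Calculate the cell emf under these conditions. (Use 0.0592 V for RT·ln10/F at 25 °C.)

The Sn⁴⁺/Sn²⁺ couple has the higher reduction potential and acts as the cathode, so E°_cell = +0.15 − (-1.66) = 1.81 V.
Balancing electrons gives n = 6; the reaction quotient is Q = [Al³⁺]^2·[Sn²⁺]^3/[Sn⁴⁺]^3 = 1.71 × 10^-9.
At 25 °C, E = E° − (0.0592/n) log Q = 1.81 − (0.0592/6)(-8.768) = 1.810 + 0.087 = 1.897 V.

1.90 V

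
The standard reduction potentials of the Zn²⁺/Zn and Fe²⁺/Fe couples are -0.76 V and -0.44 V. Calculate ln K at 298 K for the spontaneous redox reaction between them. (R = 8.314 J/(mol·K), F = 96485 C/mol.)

E°_cell = -0.44 − (-0.76) = 0.32 V, with n = 2 electrons transferred.
At equilibrium E = 0, so the Nernst equation gives ln K = nFE°/RT = (2)(96485)(0.32)/((8.314)(298)) = 24.92.

ln K = 24.9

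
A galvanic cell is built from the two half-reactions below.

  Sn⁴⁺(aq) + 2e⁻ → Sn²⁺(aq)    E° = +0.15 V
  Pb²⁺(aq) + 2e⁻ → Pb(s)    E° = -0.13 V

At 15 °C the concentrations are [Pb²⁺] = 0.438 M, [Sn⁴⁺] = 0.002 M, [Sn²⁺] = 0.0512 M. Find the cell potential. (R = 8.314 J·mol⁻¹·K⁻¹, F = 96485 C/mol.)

0.250 V

The Sn⁴⁺/Sn²⁺ couple has the higher reduction potential and acts as the cathode, so E°_cell = +0.15 − (-0.13) = 0.28 V.
Balancing electrons gives n = 2; the reaction quotient is Q = [Pb²⁺]·[Sn²⁺]/[Sn⁴⁺] = 11.2.
E = E° − (RT/nF) ln Q = 0.28 − (8.314×288)/(2×96485) × (2.417) = 0.280 − 0.030 = 0.250 V.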